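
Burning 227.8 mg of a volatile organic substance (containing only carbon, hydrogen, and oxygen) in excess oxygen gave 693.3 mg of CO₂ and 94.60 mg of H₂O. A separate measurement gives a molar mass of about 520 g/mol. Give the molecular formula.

mol C = 0.6933 g CO₂ ÷ 44.009 g/mol = 0.015754 mol
mol H = 2 × 0.09460 g H₂O ÷ 18.015 g/mol = 0.010502 mol
mass O = 0.2278 − (0.18922 + 0.010586) = 0.027997 g → mol O = 0.027997 ÷ 15.999 = 0.0017499 mol
Divide by the smallest (0.0017499 mol): C 9.002, H 6.002, O 1.000
Empirical formula: C9H6O
Empirical-formula mass = 130.15 g/mol; 520 ÷ 130.15 ≈ 4, so the molecular formula is C36H24O4.

C36H24O4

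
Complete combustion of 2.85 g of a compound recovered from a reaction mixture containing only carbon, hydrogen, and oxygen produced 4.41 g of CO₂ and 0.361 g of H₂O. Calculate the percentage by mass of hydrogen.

1.4%

mol C = 4.41 g CO₂ ÷ 44.009 g/mol = 0.1002 mol
mol H = 2 × 0.361 g H₂O ÷ 18.015 g/mol = 0.04008 mol
mass O = 2.85 − (1.204 + 0.04040) = 1.606 g → mol O = 1.606 ÷ 15.999 = 0.1004 mol
mass % H = 0.04040 g ÷ 2.85 g × 100%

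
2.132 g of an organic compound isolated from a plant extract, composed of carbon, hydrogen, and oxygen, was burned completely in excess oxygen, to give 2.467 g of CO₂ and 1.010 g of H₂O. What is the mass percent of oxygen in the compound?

mol C = 2.467 g CO₂ ÷ 44.009 g/mol = 0.056057 mol
mol H = 2 × 1.010 g H₂O ÷ 18.015 g/mol = 0.11213 mol
mass O = 2.132 − (0.67330 + 0.11303) = 1.3457 g → mol O = 1.3457 ÷ 15.999 = 0.084110 mol
mass % O = 1.3457 g ÷ 2.132 g × 100%

63.12%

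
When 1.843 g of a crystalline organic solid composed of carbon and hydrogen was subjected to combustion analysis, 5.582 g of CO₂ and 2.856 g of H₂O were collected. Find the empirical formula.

C2H5

mol C = 5.582 g CO₂ ÷ 44.009 g/mol = 0.12684 mol
mol H = 2 × 2.856 g H₂O ÷ 18.015 g/mol = 0.31707 mol
Divide by the smallest (0.12684 mol): C 1.000, H 2.500
Multiplying each by 2 gives whole numbers: C 2.00, H 5.00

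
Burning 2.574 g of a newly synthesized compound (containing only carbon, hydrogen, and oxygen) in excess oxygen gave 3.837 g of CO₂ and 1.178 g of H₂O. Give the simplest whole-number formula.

C2H3O2

mol C = 3.837 g CO₂ ÷ 44.009 g/mol = 0.087187 mol
mol H = 2 × 1.178 g H₂O ÷ 18.015 g/mol = 0.13078 mol
mass O = 2.574 − (1.0472 + 0.13183) = 1.3950 g → mol O = 1.3950 ÷ 15.999 = 0.087191 mol
Divide by the smallest (0.087187 mol): C 1.000, H 1.500, O 1.000
Multiplying each by 2 gives whole numbers: C 2.00, H 3.00, O 2.00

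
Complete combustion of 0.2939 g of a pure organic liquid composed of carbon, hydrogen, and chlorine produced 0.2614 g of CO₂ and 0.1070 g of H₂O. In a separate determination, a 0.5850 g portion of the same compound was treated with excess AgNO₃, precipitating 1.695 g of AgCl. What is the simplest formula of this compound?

CH2Cl

mol C = 0.2614 g CO₂ ÷ 44.009 g/mol = 0.0059397 mol
mol H = 2 × 0.1070 g H₂O ÷ 18.015 g/mol = 0.011879 mol
From the AgCl data: mol Cl per gram of compound = (1.695 ÷ 143.318) ÷ 0.5850 = 0.020217 mol/g, so in the 0.2939 g combustion sample mol Cl = 0.0059417 mol
Divide by the smallest (0.0059397 mol): C 1.000, H 2.000, Cl 1.000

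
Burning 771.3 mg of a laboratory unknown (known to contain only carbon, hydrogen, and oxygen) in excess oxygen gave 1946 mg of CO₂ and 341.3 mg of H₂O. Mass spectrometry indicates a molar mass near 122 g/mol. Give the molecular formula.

mol C = 1.946 g CO₂ ÷ 44.009 g/mol = 0.044218 mol
mol H = 2 × 0.3413 g H₂O ÷ 18.015 g/mol = 0.037891 mol
mass O = 0.7713 − (0.53111 + 0.038194) = 0.20200 g → mol O = 0.20200 ÷ 15.999 = 0.012626 mol
Divide by the smallest (0.012626 mol): C 3.502, H 3.001, O 1.000
Multiplying each by 2 gives whole numbers: C 7.00, H 6.00, O 2.00
Empirical formula: C7H6O2
Empirical-formula mass = 122.12 g/mol; 122 ÷ 122.12 ≈ 1, so the molecular formula is C7H6O2.

C7H6O2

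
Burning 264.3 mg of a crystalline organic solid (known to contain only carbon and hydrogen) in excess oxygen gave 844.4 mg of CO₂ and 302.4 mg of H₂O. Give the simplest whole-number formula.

C4H7

mol C = 0.8444 g CO₂ ÷ 44.009 g/mol = 0.019187 mol
mol H = 2 × 0.3024 g H₂O ÷ 18.015 g/mol = 0.033572 mol
Divide by the smallest (0.019187 mol): C 1.000, H 1.750
Multiplying each by 4 gives whole numbers: C 4.00, H 7.00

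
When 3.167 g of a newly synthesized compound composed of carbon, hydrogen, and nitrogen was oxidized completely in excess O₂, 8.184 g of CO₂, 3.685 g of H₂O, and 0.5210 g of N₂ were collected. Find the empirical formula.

C5H11N

mol C = 8.184 g CO₂ ÷ 44.009 g/mol = 0.18596 mol
mol H = 2 × 3.685 g H₂O ÷ 18.015 g/mol = 0.40910 mol
mol N = 2 × 0.5210 g N₂ ÷ 28.014 g/mol = 0.037196 mol
Divide by the smallest (0.037196 mol): C 5.000, H 10.999, N 1.000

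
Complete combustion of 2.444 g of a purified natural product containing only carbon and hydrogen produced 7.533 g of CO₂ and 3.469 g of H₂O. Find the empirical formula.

C4H9

mol C = 7.533 g CO₂ ÷ 44.009 g/mol = 0.17117 mol
mol H = 2 × 3.469 g H₂O ÷ 18.015 g/mol = 0.38512 mol
Divide by the smallest (0.17117 mol): C 1.000, H 2.250
Multiplying each by 4 gives whole numbers: C 4.00, H 9.00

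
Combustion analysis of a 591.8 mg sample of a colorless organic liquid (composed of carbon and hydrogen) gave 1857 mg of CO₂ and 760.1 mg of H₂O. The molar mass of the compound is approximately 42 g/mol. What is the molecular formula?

mol C = 1.857 g CO₂ ÷ 44.009 g/mol = 0.042196 mol
mol H = 2 × 0.7601 g H₂O ÷ 18.015 g/mol = 0.084385 mol
Divide by the smallest (0.042196 mol): C 1.000, H 2.000
Empirical formula: CH2
Empirical-formula mass = 14.03 g/mol; 42 ÷ 14.03 ≈ 3, so the molecular formula is C3H6.

C3H6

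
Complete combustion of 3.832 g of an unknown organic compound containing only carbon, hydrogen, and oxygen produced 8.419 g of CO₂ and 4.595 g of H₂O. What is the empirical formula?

C3H8O

mol C = 8.419 g CO₂ ÷ 44.009 g/mol = 0.19130 mol
mol H = 2 × 4.595 g H₂O ÷ 18.015 g/mol = 0.51013 mol
mass O = 3.832 − (2.2977 + 0.51421) = 1.0201 g → mol O = 1.0201 ÷ 15.999 = 0.063758 mol
Divide by the smallest (0.063758 mol): C 3.000, H 8.001, O 1.000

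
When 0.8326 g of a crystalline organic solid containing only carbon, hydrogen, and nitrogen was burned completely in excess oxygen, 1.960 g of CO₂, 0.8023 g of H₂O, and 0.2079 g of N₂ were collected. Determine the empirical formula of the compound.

mol C = 1.960 g CO₂ ÷ 44.009 g/mol = 0.044536 mol
mol H = 2 × 0.8023 g H₂O ÷ 18.015 g/mol = 0.089070 mol
mol N = 2 × 0.2079 g N₂ ÷ 28.014 g/mol = 0.014843 mol
Divide by the smallest (0.014843 mol): C 3.001, H 6.001, N 1.000

C3H6N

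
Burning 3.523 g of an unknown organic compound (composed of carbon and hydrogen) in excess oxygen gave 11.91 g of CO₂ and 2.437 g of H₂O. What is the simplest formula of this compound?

CH

mol C = 11.91 g CO₂ ÷ 44.009 g/mol = 0.27063 mol
mol H = 2 × 2.437 g H₂O ÷ 18.015 g/mol = 0.27055 mol
Divide by the smallest (0.27055 mol): C 1.000, H 1.000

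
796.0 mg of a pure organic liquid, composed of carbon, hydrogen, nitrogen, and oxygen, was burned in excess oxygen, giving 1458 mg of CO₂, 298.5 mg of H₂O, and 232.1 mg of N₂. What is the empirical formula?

mol C = 1.458 g CO₂ ÷ 44.009 g/mol = 0.033130 mol
mol H = 2 × 0.2985 g H₂O ÷ 18.015 g/mol = 0.033139 mol
mol N = 2 × 0.2321 g N₂ ÷ 28.014 g/mol = 0.016570 mol
mass O = 0.7960 − (0.39792 + 0.033404 + 0.23210) = 0.13258 g → mol O = 0.13258 ÷ 15.999 = 0.0082865 mol
Divide by the smallest (0.0082865 mol): C 3.998, H 3.999, N 2.000, O 1.000

C4H4N2O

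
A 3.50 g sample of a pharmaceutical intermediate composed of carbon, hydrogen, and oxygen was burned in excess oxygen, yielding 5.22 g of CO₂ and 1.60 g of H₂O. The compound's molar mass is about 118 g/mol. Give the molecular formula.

C4H6O4

mol C = 5.22 g CO₂ ÷ 44.009 g/mol = 0.1186 mol
mol H = 2 × 1.60 g H₂O ÷ 18.015 g/mol = 0.1776 mol
mass O = 3.50 − (1.425 + 0.1791) = 1.896 g → mol O = 1.896 ÷ 15.999 = 0.1185 mol
Divide by the smallest (0.1185 mol): C 1.001, H 1.499, O 1.000
Multiplying each by 2 gives whole numbers: C 2.00, H 3.00, O 2.00
Empirical formula: C2H3O2
Empirical-formula mass = 59.04 g/mol; 118 ÷ 59.04 ≈ 2, so the molecular formula is C4H6O4.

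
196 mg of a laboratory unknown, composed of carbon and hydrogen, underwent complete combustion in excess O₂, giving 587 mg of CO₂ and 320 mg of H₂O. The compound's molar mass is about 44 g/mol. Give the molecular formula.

mol C = 0.587 g CO₂ ÷ 44.009 g/mol = 0.01334 mol
mol H = 2 × 0.320 g H₂O ÷ 18.015 g/mol = 0.03553 mol
Divide by the smallest (0.01334 mol): C 1.000, H 2.663
Multiplying each by 3 gives whole numbers: C 3.00, H 7.99
Empirical formula: C3H8
Empirical-formula mass = 44.10 g/mol; 44 ÷ 44.10 ≈ 1, so the molecular formula is C3H8.

C3H8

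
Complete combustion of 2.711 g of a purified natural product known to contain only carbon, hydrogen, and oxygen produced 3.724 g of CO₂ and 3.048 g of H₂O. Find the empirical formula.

CH4O

mol C = 3.724 g CO₂ ÷ 44.009 g/mol = 0.084619 mol
mol H = 2 × 3.048 g H₂O ÷ 18.015 g/mol = 0.33838 mol
mass O = 2.711 − (1.0164 + 0.34109) = 1.3535 g → mol O = 1.3535 ÷ 15.999 = 0.084602 mol
Divide by the smallest (0.084602 mol): C 1.000, H 4.000, O 1.000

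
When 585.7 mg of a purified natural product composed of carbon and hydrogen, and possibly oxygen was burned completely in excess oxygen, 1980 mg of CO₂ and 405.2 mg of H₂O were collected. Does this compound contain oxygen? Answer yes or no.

mol C = 1.980 g CO₂ ÷ 44.009 g/mol = 0.044991 mol
mol H = 2 × 0.4052 g H₂O ÷ 18.015 g/mol = 0.044985 mol
C and H together account for 0.58573 g — essentially the entire 0.5857 g sample — so the compound contains no oxygen.

no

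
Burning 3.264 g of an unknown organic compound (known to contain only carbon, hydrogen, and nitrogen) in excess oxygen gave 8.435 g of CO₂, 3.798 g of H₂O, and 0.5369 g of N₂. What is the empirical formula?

C5H11N

mol C = 8.435 g CO₂ ÷ 44.009 g/mol = 0.19167 mol
mol H = 2 × 3.798 g H₂O ÷ 18.015 g/mol = 0.42165 mol
mol N = 2 × 0.5369 g N₂ ÷ 28.014 g/mol = 0.038331 mol
Divide by the smallest (0.038331 mol): C 5.000, H 11.000, N 1.000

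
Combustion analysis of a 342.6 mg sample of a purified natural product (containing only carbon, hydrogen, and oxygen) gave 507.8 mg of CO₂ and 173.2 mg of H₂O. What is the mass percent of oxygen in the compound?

mol C = 0.5078 g CO₂ ÷ 44.009 g/mol = 0.011539 mol
mol H = 2 × 0.1732 g H₂O ÷ 18.015 g/mol = 0.019228 mol
mass O = 0.3426 − (0.13859 + 0.019382) = 0.18463 g → mol O = 0.18463 ÷ 15.999 = 0.011540 mol
mass % O = 0.18463 g ÷ 0.3426 g × 100%

53.89%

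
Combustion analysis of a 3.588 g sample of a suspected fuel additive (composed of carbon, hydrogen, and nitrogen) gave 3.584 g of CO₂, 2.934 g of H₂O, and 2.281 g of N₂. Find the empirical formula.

CH4N2

mol C = 3.584 g CO₂ ÷ 44.009 g/mol = 0.081438 mol
mol H = 2 × 2.934 g H₂O ÷ 18.015 g/mol = 0.32573 mol
mol N = 2 × 2.281 g N₂ ÷ 28.014 g/mol = 0.16285 mol
Divide by the smallest (0.081438 mol): C 1.000, H 4.000, N 2.000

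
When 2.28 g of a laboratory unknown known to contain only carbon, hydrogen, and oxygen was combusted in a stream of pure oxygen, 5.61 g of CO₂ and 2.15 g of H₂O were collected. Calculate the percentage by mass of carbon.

mol C = 5.61 g CO₂ ÷ 44.009 g/mol = 0.1275 mol
mol H = 2 × 2.15 g H₂O ÷ 18.015 g/mol = 0.2387 mol
mass O = 2.28 − (1.531 + 0.2406) = 0.5083 g → mol O = 0.5083 ÷ 15.999 = 0.03177 mol
mass % C = 1.531 g ÷ 2.28 g × 100%

67.2%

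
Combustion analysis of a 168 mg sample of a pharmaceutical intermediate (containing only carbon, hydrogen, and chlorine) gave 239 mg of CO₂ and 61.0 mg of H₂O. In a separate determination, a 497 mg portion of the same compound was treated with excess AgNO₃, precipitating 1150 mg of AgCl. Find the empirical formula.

C4H5Cl2

mol C = 0.239 g CO₂ ÷ 44.009 g/mol = 0.005431 mol
mol H = 2 × 0.0610 g H₂O ÷ 18.015 g/mol = 0.006772 mol
From the AgCl data: mol Cl per gram of compound = (1.15 ÷ 143.318) ÷ 0.497 = 0.01615 mol/g, so in the 0.168 g combustion sample mol Cl = 0.002712 mol
Divide by the smallest (0.002712 mol): C 2.002, H 2.497, Cl 1.000
Multiplying each by 2 gives whole numbers: C 4.00, H 4.99, Cl 2.00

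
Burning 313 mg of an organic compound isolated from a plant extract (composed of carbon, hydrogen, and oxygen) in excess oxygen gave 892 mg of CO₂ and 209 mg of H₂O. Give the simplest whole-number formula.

mol C = 0.892 g CO₂ ÷ 44.009 g/mol = 0.02027 mol
mol H = 2 × 0.209 g H₂O ÷ 18.015 g/mol = 0.02320 mol
mass O = 0.313 − (0.2434 + 0.02339) = 0.04617 g → mol O = 0.04617 ÷ 15.999 = 0.002886 mol
Divide by the smallest (0.002886 mol): C 7.024, H 8.041, O 1.000

C7H8O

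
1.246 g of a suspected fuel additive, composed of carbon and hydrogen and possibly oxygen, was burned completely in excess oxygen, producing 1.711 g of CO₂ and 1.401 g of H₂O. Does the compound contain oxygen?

yes

mol C = 1.711 g CO₂ ÷ 44.009 g/mol = 0.038878 mol
mol H = 2 × 1.401 g H₂O ÷ 18.015 g/mol = 0.15554 mol
C and H account for only 0.62375 g of the 1.246 g sample; the remaining 0.62225 g must be oxygen.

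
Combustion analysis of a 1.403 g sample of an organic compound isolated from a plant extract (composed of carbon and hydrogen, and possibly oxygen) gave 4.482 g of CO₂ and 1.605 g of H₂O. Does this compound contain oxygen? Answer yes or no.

no

mol C = 4.482 g CO₂ ÷ 44.009 g/mol = 0.10184 mol
mol H = 2 × 1.605 g H₂O ÷ 18.015 g/mol = 0.17818 mol
C and H together account for 1.4028 g — essentially the entire 1.403 g sample — so the compound contains no oxygen.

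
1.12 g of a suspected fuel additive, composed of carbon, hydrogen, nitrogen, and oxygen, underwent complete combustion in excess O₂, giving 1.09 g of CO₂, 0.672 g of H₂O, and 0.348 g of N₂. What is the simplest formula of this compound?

mol C = 1.09 g CO₂ ÷ 44.009 g/mol = 0.02477 mol
mol H = 2 × 0.672 g H₂O ÷ 18.015 g/mol = 0.07460 mol
mol N = 2 × 0.348 g N₂ ÷ 28.014 g/mol = 0.02484 mol
mass O = 1.12 − (0.2975 + 0.07520 + 0.3480) = 0.3993 g → mol O = 0.3993 ÷ 15.999 = 0.02496 mol
Divide by the smallest (0.02477 mol): C 1.000, H 3.012, N 1.003, O 1.008

CH3NO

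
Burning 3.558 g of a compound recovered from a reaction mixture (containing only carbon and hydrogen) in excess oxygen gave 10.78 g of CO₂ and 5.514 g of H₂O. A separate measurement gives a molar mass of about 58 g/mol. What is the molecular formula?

mol C = 10.78 g CO₂ ÷ 44.009 g/mol = 0.24495 mol
mol H = 2 × 5.514 g H₂O ÷ 18.015 g/mol = 0.61216 mol
Divide by the smallest (0.24495 mol): C 1.000, H 2.499
Multiplying each by 2 gives whole numbers: C 2.00, H 5.00
Empirical formula: C2H5
Empirical-formula mass = 29.06 g/mol; 58 ÷ 29.06 ≈ 2, so the molecular formula is C4H10.

C4H10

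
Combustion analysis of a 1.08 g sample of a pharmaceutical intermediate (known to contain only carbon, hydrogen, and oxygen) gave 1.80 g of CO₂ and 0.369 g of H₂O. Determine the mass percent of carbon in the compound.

mol C = 1.80 g CO₂ ÷ 44.009 g/mol = 0.04090 mol
mol H = 2 × 0.369 g H₂O ÷ 18.015 g/mol = 0.04097 mol
mass O = 1.08 − (0.4913 + 0.04129) = 0.5474 g → mol O = 0.5474 ÷ 15.999 = 0.03422 mol
mass % C = 0.4913 g ÷ 1.08 g × 100%

45.5%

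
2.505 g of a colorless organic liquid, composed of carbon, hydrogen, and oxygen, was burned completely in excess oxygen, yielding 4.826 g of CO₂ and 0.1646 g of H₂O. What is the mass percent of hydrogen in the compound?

mol C = 4.826 g CO₂ ÷ 44.009 g/mol = 0.10966 mol
mol H = 2 × 0.1646 g H₂O ÷ 18.015 g/mol = 0.018274 mol
mass O = 2.505 − (1.3171 + 0.018420) = 1.1695 g → mol O = 1.1695 ÷ 15.999 = 0.073096 mol
mass % H = 0.018420 g ÷ 2.505 g × 100%

0.74%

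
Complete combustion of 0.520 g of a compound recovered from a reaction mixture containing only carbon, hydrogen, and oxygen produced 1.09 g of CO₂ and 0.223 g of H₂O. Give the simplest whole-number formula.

C2H2O

mol C = 1.09 g CO₂ ÷ 44.009 g/mol = 0.02477 mol
mol H = 2 × 0.223 g H₂O ÷ 18.015 g/mol = 0.02476 mol
mass O = 0.520 − (0.2975 + 0.02496) = 0.1976 g → mol O = 0.1976 ÷ 15.999 = 0.01235 mol
Divide by the smallest (0.01235 mol): C 2.006, H 2.005, O 1.000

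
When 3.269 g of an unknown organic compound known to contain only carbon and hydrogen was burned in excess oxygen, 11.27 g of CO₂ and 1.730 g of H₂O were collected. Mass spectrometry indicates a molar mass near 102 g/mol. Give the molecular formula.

C8H6

mol C = 11.27 g CO₂ ÷ 44.009 g/mol = 0.25608 mol
mol H = 2 × 1.730 g H₂O ÷ 18.015 g/mol = 0.19206 mol
Divide by the smallest (0.19206 mol): C 1.333, H 1.000
Multiplying each by 3 gives whole numbers: C 4.00, H 3.00
Empirical formula: C4H3
Empirical-formula mass = 51.07 g/mol; 102 ÷ 51.07 ≈ 2, so the molecular formula is C8H6.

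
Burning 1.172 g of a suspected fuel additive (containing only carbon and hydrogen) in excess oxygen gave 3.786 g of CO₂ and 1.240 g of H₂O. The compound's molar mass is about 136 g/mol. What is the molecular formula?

mol C = 3.786 g CO₂ ÷ 44.009 g/mol = 0.086028 mol
mol H = 2 × 1.240 g H₂O ÷ 18.015 g/mol = 0.13766 mol
Divide by the smallest (0.086028 mol): C 1.000, H 1.600
Multiplying each by 5 gives whole numbers: C 5.00, H 8.00
Empirical formula: C5H8
Empirical-formula mass = 68.12 g/mol; 136 ÷ 68.12 ≈ 2, so the molecular formula is C10H16.

C10H16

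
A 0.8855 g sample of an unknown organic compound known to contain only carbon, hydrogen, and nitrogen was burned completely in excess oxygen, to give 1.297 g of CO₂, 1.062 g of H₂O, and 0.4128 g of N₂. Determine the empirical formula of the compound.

CH4N

mol C = 1.297 g CO₂ ÷ 44.009 g/mol = 0.029471 mol
mol H = 2 × 1.062 g H₂O ÷ 18.015 g/mol = 0.11790 mol
mol N = 2 × 0.4128 g N₂ ÷ 28.014 g/mol = 0.029471 mol
Divide by the smallest (0.029471 mol): C 1.000, H 4.001, N 1.000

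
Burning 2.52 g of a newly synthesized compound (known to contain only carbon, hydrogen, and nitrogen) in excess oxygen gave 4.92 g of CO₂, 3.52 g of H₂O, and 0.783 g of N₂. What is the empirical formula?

mol C = 4.92 g CO₂ ÷ 44.009 g/mol = 0.1118 mol
mol H = 2 × 3.52 g H₂O ÷ 18.015 g/mol = 0.3908 mol
mol N = 2 × 0.783 g N₂ ÷ 28.014 g/mol = 0.05590 mol
Divide by the smallest (0.05590 mol): C 2.000, H 6.991, N 1.000

C2H7N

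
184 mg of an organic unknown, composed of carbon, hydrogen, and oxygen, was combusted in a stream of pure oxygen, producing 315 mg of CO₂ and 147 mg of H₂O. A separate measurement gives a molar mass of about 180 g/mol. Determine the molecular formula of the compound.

mol C = 0.315 g CO₂ ÷ 44.009 g/mol = 0.007158 mol
mol H = 2 × 0.147 g H₂O ÷ 18.015 g/mol = 0.01632 mol
mass O = 0.184 − (0.08597 + 0.01645) = 0.08158 g → mol O = 0.08158 ÷ 15.999 = 0.005099 mol
Divide by the smallest (0.005099 mol): C 1.404, H 3.201, O 1.000
Multiplying each by 5 gives whole numbers: C 7.02, H 16.00, O 5.00
Empirical formula: C7H16O5
Empirical-formula mass = 180.20 g/mol; 180 ÷ 180.20 ≈ 1, so the molecular formula is C7H16O5.

C7H16O5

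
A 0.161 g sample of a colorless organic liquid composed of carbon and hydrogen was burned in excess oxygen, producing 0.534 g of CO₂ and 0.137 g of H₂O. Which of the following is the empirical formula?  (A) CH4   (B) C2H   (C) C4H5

mol C = 0.534 g CO₂ ÷ 44.009 g/mol = 0.01213 mol
mol H = 2 × 0.137 g H₂O ÷ 18.015 g/mol = 0.01521 mol
Divide by the smallest (0.01213 mol): C 1.000, H 1.253
Multiplying each by 4 gives whole numbers: C 4.00, H 5.01

(C) C4H5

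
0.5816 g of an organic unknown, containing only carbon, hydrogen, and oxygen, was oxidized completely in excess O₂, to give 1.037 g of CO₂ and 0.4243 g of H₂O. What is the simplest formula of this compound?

C3H6O2

mol C = 1.037 g CO₂ ÷ 44.009 g/mol = 0.023563 mol
mol H = 2 × 0.4243 g H₂O ÷ 18.015 g/mol = 0.047105 mol
mass O = 0.5816 − (0.28302 + 0.047482) = 0.25110 g → mol O = 0.25110 ÷ 15.999 = 0.015695 mol
Divide by the smallest (0.015695 mol): C 1.501, H 3.001, O 1.000
Multiplying each by 2 gives whole numbers: C 3.00, H 6.00, O 2.00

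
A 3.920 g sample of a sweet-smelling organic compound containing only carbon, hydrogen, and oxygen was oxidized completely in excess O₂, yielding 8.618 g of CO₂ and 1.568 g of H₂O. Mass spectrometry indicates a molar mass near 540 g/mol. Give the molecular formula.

C27H24O12

mol C = 8.618 g CO₂ ÷ 44.009 g/mol = 0.19582 mol
mol H = 2 × 1.568 g H₂O ÷ 18.015 g/mol = 0.17408 mol
mass O = 3.920 − (2.3520 + 0.17547) = 1.3925 g → mol O = 1.3925 ÷ 15.999 = 0.087036 mol
Divide by the smallest (0.087036 mol): C 2.250, H 2.000, O 1.000
Multiplying each by 4 gives whole numbers: C 9.00, H 8.00, O 4.00
Empirical formula: C9H8O4
Empirical-formula mass = 180.16 g/mol; 540 ÷ 180.16 ≈ 3, so the molecular formula is C27H24O12.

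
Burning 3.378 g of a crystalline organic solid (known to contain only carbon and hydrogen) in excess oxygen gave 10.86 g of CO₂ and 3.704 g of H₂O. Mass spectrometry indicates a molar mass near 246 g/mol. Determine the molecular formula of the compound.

C18H30

mol C = 10.86 g CO₂ ÷ 44.009 g/mol = 0.24677 mol
mol H = 2 × 3.704 g H₂O ÷ 18.015 g/mol = 0.41121 mol
Divide by the smallest (0.24677 mol): C 1.000, H 1.666
Multiplying each by 3 gives whole numbers: C 3.00, H 5.00
Empirical formula: C3H5
Empirical-formula mass = 41.07 g/mol; 246 ÷ 41.07 ≈ 6, so the molecular formula is C18H30.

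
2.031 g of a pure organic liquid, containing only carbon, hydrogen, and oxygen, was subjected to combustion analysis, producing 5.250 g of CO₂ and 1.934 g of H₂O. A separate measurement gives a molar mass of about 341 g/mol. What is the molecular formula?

C20H36O4

mol C = 5.250 g CO₂ ÷ 44.009 g/mol = 0.11929 mol
mol H = 2 × 1.934 g H₂O ÷ 18.015 g/mol = 0.21471 mol
mass O = 2.031 − (1.4328 + 0.21643) = 0.38173 g → mol O = 0.38173 ÷ 15.999 = 0.023860 mol
Divide by the smallest (0.023860 mol): C 5.000, H 8.999, O 1.000
Empirical formula: C5H9O
Empirical-formula mass = 85.13 g/mol; 341 ÷ 85.13 ≈ 4, so the molecular formula is C20H36O4.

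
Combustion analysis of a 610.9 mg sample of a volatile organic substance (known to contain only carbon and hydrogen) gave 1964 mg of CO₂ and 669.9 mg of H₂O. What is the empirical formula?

mol C = 1.964 g CO₂ ÷ 44.009 g/mol = 0.044627 mol
mol H = 2 × 0.6699 g H₂O ÷ 18.015 g/mol = 0.074371 mol
Divide by the smallest (0.044627 mol): C 1.000, H 1.667
Multiplying each by 3 gives whole numbers: C 3.00, H 5.00

C3H5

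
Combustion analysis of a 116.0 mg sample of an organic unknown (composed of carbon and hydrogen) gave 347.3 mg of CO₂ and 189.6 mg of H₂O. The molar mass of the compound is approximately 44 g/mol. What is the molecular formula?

C3H8

mol C = 0.3473 g CO₂ ÷ 44.009 g/mol = 0.0078916 mol
mol H = 2 × 0.1896 g H₂O ÷ 18.015 g/mol = 0.021049 mol
Divide by the smallest (0.0078916 mol): C 1.000, H 2.667
Multiplying each by 3 gives whole numbers: C 3.00, H 8.00
Empirical formula: C3H8
Empirical-formula mass = 44.10 g/mol; 44 ÷ 44.10 ≈ 1, so the molecular formula is C3H8.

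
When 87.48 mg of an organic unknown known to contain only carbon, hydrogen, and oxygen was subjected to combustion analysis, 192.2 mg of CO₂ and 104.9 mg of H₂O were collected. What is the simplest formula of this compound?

C3H8O

mol C = 0.1922 g CO₂ ÷ 44.009 g/mol = 0.0043673 mol
mol H = 2 × 0.1049 g H₂O ÷ 18.015 g/mol = 0.011646 mol
mass O = 0.08748 − (0.052456 + 0.011739) = 0.023285 g → mol O = 0.023285 ÷ 15.999 = 0.0014554 mol
Divide by the smallest (0.0014554 mol): C 3.001, H 8.002, O 1.000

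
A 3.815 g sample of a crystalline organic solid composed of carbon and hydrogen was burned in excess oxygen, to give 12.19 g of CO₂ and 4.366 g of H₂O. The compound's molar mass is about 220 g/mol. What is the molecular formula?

mol C = 12.19 g CO₂ ÷ 44.009 g/mol = 0.27699 mol
mol H = 2 × 4.366 g H₂O ÷ 18.015 g/mol = 0.48471 mol
Divide by the smallest (0.27699 mol): C 1.000, H 1.750
Multiplying each by 4 gives whole numbers: C 4.00, H 7.00
Empirical formula: C4H7
Empirical-formula mass = 55.10 g/mol; 220 ÷ 55.10 ≈ 4, so the molecular formula is C16H28.

C16H28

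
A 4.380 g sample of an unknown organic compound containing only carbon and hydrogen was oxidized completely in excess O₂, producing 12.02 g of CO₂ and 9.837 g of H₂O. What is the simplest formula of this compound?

mol C = 12.02 g CO₂ ÷ 44.009 g/mol = 0.27313 mol
mol H = 2 × 9.837 g H₂O ÷ 18.015 g/mol = 1.0921 mol
Divide by the smallest (0.27313 mol): C 1.000, H 3.998

CH4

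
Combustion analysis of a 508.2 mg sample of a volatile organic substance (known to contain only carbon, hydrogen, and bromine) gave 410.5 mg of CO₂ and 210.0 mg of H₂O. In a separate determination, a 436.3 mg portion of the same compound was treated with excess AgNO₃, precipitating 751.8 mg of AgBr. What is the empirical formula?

mol C = 0.4105 g CO₂ ÷ 44.009 g/mol = 0.0093276 mol
mol H = 2 × 0.2100 g H₂O ÷ 18.015 g/mol = 0.023314 mol
From the AgBr data: mol Br per gram of compound = (0.7518 ÷ 187.772) ÷ 0.4363 = 0.0091767 mol/g, so in the 0.5082 g combustion sample mol Br = 0.0046636 mol
Divide by the smallest (0.0046636 mol): C 2.000, H 4.999, Br 1.000

C2H5Br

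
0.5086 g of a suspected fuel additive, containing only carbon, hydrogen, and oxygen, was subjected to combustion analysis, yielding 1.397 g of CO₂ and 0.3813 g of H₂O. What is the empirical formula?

C6H8O

mol C = 1.397 g CO₂ ÷ 44.009 g/mol = 0.031744 mol
mol H = 2 × 0.3813 g H₂O ÷ 18.015 g/mol = 0.042331 mol
mass O = 0.5086 − (0.38127 + 0.042670) = 0.084659 g → mol O = 0.084659 ÷ 15.999 = 0.0052915 mol
Divide by the smallest (0.0052915 mol): C 5.999, H 8.000, O 1.000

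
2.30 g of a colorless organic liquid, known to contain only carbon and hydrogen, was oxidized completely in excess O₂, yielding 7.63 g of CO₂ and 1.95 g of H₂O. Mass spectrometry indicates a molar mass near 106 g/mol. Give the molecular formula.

C8H10

mol C = 7.63 g CO₂ ÷ 44.009 g/mol = 0.1734 mol
mol H = 2 × 1.95 g H₂O ÷ 18.015 g/mol = 0.2165 mol
Divide by the smallest (0.1734 mol): C 1.000, H 1.249
Multiplying each by 4 gives whole numbers: C 4.00, H 4.99
Empirical formula: C4H5
Empirical-formula mass = 53.08 g/mol; 106 ÷ 53.08 ≈ 2, so the molecular formula is C8H10.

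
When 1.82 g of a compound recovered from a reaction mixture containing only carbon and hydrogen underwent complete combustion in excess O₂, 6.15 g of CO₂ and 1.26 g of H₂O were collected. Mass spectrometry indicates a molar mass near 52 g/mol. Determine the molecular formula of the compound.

mol C = 6.15 g CO₂ ÷ 44.009 g/mol = 0.1397 mol
mol H = 2 × 1.26 g H₂O ÷ 18.015 g/mol = 0.1399 mol
Divide by the smallest (0.1397 mol): C 1.000, H 1.001
Empirical formula: CH
Empirical-formula mass = 13.02 g/mol; 52 ÷ 13.02 ≈ 4, so the molecular formula is C4H4.

C4H4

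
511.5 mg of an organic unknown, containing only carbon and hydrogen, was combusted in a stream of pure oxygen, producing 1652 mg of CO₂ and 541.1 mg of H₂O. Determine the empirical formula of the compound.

mol C = 1.652 g CO₂ ÷ 44.009 g/mol = 0.037538 mol
mol H = 2 × 0.5411 g H₂O ÷ 18.015 g/mol = 0.060072 mol
Divide by the smallest (0.037538 mol): C 1.000, H 1.600
Multiplying each by 5 gives whole numbers: C 5.00, H 8.00

C5H8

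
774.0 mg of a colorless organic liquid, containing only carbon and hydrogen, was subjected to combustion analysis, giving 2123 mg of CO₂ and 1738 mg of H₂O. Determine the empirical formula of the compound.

CH4

mol C = 2.123 g CO₂ ÷ 44.009 g/mol = 0.048240 mol
mol H = 2 × 1.738 g H₂O ÷ 18.015 g/mol = 0.19295 mol
Divide by the smallest (0.048240 mol): C 1.000, H 4.000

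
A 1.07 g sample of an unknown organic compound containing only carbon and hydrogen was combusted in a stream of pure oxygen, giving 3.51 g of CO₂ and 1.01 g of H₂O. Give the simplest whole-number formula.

mol C = 3.51 g CO₂ ÷ 44.009 g/mol = 0.07976 mol
mol H = 2 × 1.01 g H₂O ÷ 18.015 g/mol = 0.1121 mol
Divide by the smallest (0.07976 mol): C 1.000, H 1.406
Multiplying each by 5 gives whole numbers: C 5.00, H 7.03

C5H7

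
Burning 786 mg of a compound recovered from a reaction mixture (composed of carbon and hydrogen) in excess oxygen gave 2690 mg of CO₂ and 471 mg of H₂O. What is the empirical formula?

C7H6

mol C = 2.69 g CO₂ ÷ 44.009 g/mol = 0.06112 mol
mol H = 2 × 0.471 g H₂O ÷ 18.015 g/mol = 0.05229 mol
Divide by the smallest (0.05229 mol): C 1.169, H 1.000
Multiplying each by 6 gives whole numbers: C 7.01, H 6.00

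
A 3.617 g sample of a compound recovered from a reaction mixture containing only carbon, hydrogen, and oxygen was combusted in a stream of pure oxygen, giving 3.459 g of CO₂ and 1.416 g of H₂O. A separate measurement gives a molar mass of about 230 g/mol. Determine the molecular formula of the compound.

C5H10O10

mol C = 3.459 g CO₂ ÷ 44.009 g/mol = 0.078598 mol
mol H = 2 × 1.416 g H₂O ÷ 18.015 g/mol = 0.15720 mol
mass O = 3.617 − (0.94404 + 0.15846) = 2.5145 g → mol O = 2.5145 ÷ 15.999 = 0.15717 mol
Divide by the smallest (0.078598 mol): C 1.000, H 2.000, O 2.000
Empirical formula: CH2O2
Empirical-formula mass = 46.02 g/mol; 230 ÷ 46.02 ≈ 5, so the molecular formula is C5H10O10.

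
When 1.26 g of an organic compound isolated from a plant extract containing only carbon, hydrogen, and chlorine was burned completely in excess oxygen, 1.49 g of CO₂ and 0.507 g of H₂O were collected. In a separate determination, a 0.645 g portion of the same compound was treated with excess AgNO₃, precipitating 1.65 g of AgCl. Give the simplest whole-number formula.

mol C = 1.49 g CO₂ ÷ 44.009 g/mol = 0.03386 mol
mol H = 2 × 0.507 g H₂O ÷ 18.015 g/mol = 0.05629 mol
From the AgCl data: mol Cl per gram of compound = (1.65 ÷ 143.318) ÷ 0.645 = 0.01785 mol/g, so in the 1.26 g combustion sample mol Cl = 0.02249 mol
Divide by the smallest (0.02249 mol): C 1.505, H 2.503, Cl 1.000
Multiplying each by 2 gives whole numbers: C 3.01, H 5.01, Cl 2.00

C3H5Cl2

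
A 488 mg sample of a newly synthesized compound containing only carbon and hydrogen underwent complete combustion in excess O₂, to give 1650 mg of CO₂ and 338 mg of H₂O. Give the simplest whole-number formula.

mol C = 1.65 g CO₂ ÷ 44.009 g/mol = 0.03749 mol
mol H = 2 × 0.338 g H₂O ÷ 18.015 g/mol = 0.03752 mol
Divide by the smallest (0.03749 mol): C 1.000, H 1.001

CH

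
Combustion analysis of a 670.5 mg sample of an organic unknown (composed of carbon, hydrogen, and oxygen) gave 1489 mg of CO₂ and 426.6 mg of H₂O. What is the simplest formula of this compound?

mol C = 1.489 g CO₂ ÷ 44.009 g/mol = 0.033834 mol
mol H = 2 × 0.4266 g H₂O ÷ 18.015 g/mol = 0.047361 mol
mass O = 0.6705 − (0.40638 + 0.047739) = 0.21638 g → mol O = 0.21638 ÷ 15.999 = 0.013525 mol
Divide by the smallest (0.013525 mol): C 2.502, H 3.502, O 1.000
Multiplying each by 2 gives whole numbers: C 5.00, H 7.00, O 2.00

C5H7O2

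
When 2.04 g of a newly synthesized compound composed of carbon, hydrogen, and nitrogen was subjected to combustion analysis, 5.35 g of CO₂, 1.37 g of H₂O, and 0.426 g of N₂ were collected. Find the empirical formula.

C4H5N

mol C = 5.35 g CO₂ ÷ 44.009 g/mol = 0.1216 mol
mol H = 2 × 1.37 g H₂O ÷ 18.015 g/mol = 0.1521 mol
mol N = 2 × 0.426 g N₂ ÷ 28.014 g/mol = 0.03041 mol
Divide by the smallest (0.03041 mol): C 3.997, H 5.001, N 1.000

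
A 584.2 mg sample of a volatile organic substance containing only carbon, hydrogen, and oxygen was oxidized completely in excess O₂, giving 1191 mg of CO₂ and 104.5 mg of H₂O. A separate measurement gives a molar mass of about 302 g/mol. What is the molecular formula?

mol C = 1.191 g CO₂ ÷ 44.009 g/mol = 0.027063 mol
mol H = 2 × 0.1045 g H₂O ÷ 18.015 g/mol = 0.011601 mol
mass O = 0.5842 − (0.32505 + 0.011694) = 0.24746 g → mol O = 0.24746 ÷ 15.999 = 0.015467 mol
Divide by the smallest (0.011601 mol): C 2.333, H 1.000, O 1.333
Multiplying each by 3 gives whole numbers: C 7.00, H 3.00, O 4.00
Empirical formula: C7H3O4
Empirical-formula mass = 151.10 g/mol; 302 ÷ 151.10 ≈ 2, so the molecular formula is C14H6O8.

C14H6O8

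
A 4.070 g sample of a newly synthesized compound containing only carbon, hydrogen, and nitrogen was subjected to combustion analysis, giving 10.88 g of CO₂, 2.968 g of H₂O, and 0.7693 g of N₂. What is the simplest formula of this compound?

C9H12N2

mol C = 10.88 g CO₂ ÷ 44.009 g/mol = 0.24722 mol
mol H = 2 × 2.968 g H₂O ÷ 18.015 g/mol = 0.32950 mol
mol N = 2 × 0.7693 g N₂ ÷ 28.014 g/mol = 0.054923 mol
Divide by the smallest (0.054923 mol): C 4.501, H 5.999, N 1.000
Multiplying each by 2 gives whole numbers: C 9.00, H 12.00, N 2.00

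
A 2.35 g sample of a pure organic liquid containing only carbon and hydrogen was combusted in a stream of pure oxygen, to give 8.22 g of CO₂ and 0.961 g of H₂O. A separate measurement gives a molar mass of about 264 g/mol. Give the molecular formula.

mol C = 8.22 g CO₂ ÷ 44.009 g/mol = 0.1868 mol
mol H = 2 × 0.961 g H₂O ÷ 18.015 g/mol = 0.1067 mol
Divide by the smallest (0.1067 mol): C 1.751, H 1.000
Multiplying each by 4 gives whole numbers: C 7.00, H 4.00
Empirical formula: C7H4
Empirical-formula mass = 88.11 g/mol; 264 ÷ 88.11 ≈ 3, so the molecular formula is C21H12.

C21H12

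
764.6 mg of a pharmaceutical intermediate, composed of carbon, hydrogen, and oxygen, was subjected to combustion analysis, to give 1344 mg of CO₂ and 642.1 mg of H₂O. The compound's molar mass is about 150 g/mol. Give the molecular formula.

mol C = 1.344 g CO₂ ÷ 44.009 g/mol = 0.030539 mol
mol H = 2 × 0.6421 g H₂O ÷ 18.015 g/mol = 0.071285 mol
mass O = 0.7646 − (0.36681 + 0.071855) = 0.32594 g → mol O = 0.32594 ÷ 15.999 = 0.020372 mol
Divide by the smallest (0.020372 mol): C 1.499, H 3.499, O 1.000
Multiplying each by 2 gives whole numbers: C 3.00, H 7.00, O 2.00
Empirical formula: C3H7O2
Empirical-formula mass = 75.09 g/mol; 150 ÷ 75.09 ≈ 2, so the molecular formula is C6H14O4.

C6H14O4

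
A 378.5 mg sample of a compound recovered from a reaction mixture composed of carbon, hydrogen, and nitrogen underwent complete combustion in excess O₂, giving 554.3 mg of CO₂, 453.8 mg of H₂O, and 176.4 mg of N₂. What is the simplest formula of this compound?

mol C = 0.5543 g CO₂ ÷ 44.009 g/mol = 0.012595 mol
mol H = 2 × 0.4538 g H₂O ÷ 18.015 g/mol = 0.050380 mol
mol N = 2 × 0.1764 g N₂ ÷ 28.014 g/mol = 0.012594 mol
Divide by the smallest (0.012594 mol): C 1.000, H 4.000, N 1.000

CH4N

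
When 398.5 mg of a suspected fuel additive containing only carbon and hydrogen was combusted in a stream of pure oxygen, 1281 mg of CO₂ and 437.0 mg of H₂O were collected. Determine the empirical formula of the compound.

C3H5

mol C = 1.281 g CO₂ ÷ 44.009 g/mol = 0.029108 mol
mol H = 2 × 0.4370 g H₂O ÷ 18.015 g/mol = 0.048515 mol
Divide by the smallest (0.029108 mol): C 1.000, H 1.667
Multiplying each by 3 gives whole numbers: C 3.00, H 5.00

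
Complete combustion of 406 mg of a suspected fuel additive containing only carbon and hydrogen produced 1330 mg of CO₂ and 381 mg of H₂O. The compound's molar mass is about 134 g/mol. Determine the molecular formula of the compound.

C10H14

mol C = 1.33 g CO₂ ÷ 44.009 g/mol = 0.03022 mol
mol H = 2 × 0.381 g H₂O ÷ 18.015 g/mol = 0.04230 mol
Divide by the smallest (0.03022 mol): C 1.000, H 1.400
Multiplying each by 5 gives whole numbers: C 5.00, H 7.00
Empirical formula: C5H7
Empirical-formula mass = 67.11 g/mol; 134 ÷ 67.11 ≈ 2, so the molecular formula is C10H14.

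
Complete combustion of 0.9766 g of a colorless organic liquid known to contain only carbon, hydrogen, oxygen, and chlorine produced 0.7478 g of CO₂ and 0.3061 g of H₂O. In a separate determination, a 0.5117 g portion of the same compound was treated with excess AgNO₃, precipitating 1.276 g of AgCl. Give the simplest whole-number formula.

C2H4Cl2O

mol C = 0.7478 g CO₂ ÷ 44.009 g/mol = 0.016992 mol
mol H = 2 × 0.3061 g H₂O ÷ 18.015 g/mol = 0.033983 mol
From the AgCl data: mol Cl per gram of compound = (1.276 ÷ 143.318) ÷ 0.5117 = 0.017399 mol/g, so in the 0.9766 g combustion sample mol Cl = 0.016992 mol
mass O = 0.9766 − (0.20409 + 0.034255 + 0.60238) = 0.13588 g → mol O = 0.13588 ÷ 15.999 = 0.0084930 mol
Divide by the smallest (0.0084930 mol): C 2.001, H 4.001, Cl 2.001, O 1.000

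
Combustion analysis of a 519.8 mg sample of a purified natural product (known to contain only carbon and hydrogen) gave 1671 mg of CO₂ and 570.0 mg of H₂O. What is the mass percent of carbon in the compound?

87.74%

mol C = 1.671 g CO₂ ÷ 44.009 g/mol = 0.037970 mol
mol H = 2 × 0.5700 g H₂O ÷ 18.015 g/mol = 0.063281 mol
mass % C = 0.45605 g ÷ 0.5198 g × 100%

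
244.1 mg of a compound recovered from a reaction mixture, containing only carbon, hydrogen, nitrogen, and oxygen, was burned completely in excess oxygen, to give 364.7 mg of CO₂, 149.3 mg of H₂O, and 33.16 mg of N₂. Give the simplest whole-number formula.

C7H14N2O5

mol C = 0.3647 g CO₂ ÷ 44.009 g/mol = 0.0082869 mol
mol H = 2 × 0.1493 g H₂O ÷ 18.015 g/mol = 0.016575 mol
mol N = 2 × 0.03316 g N₂ ÷ 28.014 g/mol = 0.0023674 mol
mass O = 0.2441 − (0.099534 + 0.016708 + 0.033160) = 0.094698 g → mol O = 0.094698 ÷ 15.999 = 0.0059190 mol
Divide by the smallest (0.0023674 mol): C 3.500, H 7.001, N 1.000, O 2.500
Multiplying each by 2 gives whole numbers: C 7.00, H 14.00, N 2.00, O 5.00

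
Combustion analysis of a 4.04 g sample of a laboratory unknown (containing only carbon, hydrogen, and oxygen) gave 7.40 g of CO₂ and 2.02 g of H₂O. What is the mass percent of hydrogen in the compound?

5.6%

mol C = 7.40 g CO₂ ÷ 44.009 g/mol = 0.1681 mol
mol H = 2 × 2.02 g H₂O ÷ 18.015 g/mol = 0.2243 mol
mass O = 4.04 − (2.020 + 0.2261) = 1.794 g → mol O = 1.794 ÷ 15.999 = 0.1122 mol
mass % H = 0.2261 g ÷ 4.04 g × 100%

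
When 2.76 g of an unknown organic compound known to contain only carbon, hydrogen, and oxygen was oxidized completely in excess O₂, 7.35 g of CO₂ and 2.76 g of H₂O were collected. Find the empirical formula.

mol C = 7.35 g CO₂ ÷ 44.009 g/mol = 0.1670 mol
mol H = 2 × 2.76 g H₂O ÷ 18.015 g/mol = 0.3064 mol
mass O = 2.76 − (2.006 + 0.3089) = 0.4452 g → mol O = 0.4452 ÷ 15.999 = 0.02782 mol
Divide by the smallest (0.02782 mol): C 6.002, H 11.012, O 1.000

C6H11O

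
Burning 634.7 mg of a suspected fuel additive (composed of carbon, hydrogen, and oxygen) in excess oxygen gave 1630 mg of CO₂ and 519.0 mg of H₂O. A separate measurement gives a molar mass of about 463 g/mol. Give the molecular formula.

C27H42O6

mol C = 1.630 g CO₂ ÷ 44.009 g/mol = 0.037038 mol
mol H = 2 × 0.5190 g H₂O ÷ 18.015 g/mol = 0.057619 mol
mass O = 0.6347 − (0.44486 + 0.058080) = 0.13176 g → mol O = 0.13176 ÷ 15.999 = 0.0082354 mol
Divide by the smallest (0.0082354 mol): C 4.497, H 6.996, O 1.000
Multiplying each by 2 gives whole numbers: C 8.99, H 13.99, O 2.00
Empirical formula: C9H14O2
Empirical-formula mass = 154.21 g/mol; 463 ÷ 154.21 ≈ 3, so the molecular formula is C27H42O6.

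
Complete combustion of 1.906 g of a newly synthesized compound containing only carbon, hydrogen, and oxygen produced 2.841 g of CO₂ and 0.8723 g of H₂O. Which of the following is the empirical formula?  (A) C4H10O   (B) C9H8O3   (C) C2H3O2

mol C = 2.841 g CO₂ ÷ 44.009 g/mol = 0.064555 mol
mol H = 2 × 0.8723 g H₂O ÷ 18.015 g/mol = 0.096842 mol
mass O = 1.906 − (0.77537 + 0.097616) = 1.0330 g → mol O = 1.0330 ÷ 15.999 = 0.064567 mol
Divide by the smallest (0.064555 mol): C 1.000, H 1.500, O 1.000
Multiplying each by 2 gives whole numbers: C 2.00, H 3.00, O 2.00

(C) C2H3O2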